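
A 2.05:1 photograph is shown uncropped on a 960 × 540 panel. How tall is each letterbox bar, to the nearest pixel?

2.05:1 (2.050) > 16:9 (1.778), so the photograph fills the width.
That makes the image 468.29 px tall (960 / 2.050).
540 − 468.29 = 71.71 px of bars (35.85 each).

36 px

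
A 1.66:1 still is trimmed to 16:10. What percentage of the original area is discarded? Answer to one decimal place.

16:10 is narrower than 1.66:1, so the crop keeps the full height and trims the width.
Fraction kept = (1.600)/(1.660) ≈ 96.39%, so 3.61% is lost.

3.6%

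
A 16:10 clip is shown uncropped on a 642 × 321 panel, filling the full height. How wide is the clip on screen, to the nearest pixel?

The clip is 321 × 16/10 ≈ 513.60 px wide.

514 px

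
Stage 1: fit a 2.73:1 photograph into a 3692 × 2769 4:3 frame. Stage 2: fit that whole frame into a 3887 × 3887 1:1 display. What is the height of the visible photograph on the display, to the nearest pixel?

1424 px

First fit — 2.73:1 into 3692×2769 spans the width: 3692.00 × 1352.38.
The 4:3 canvas is width-limited in 3887×3887, giving 3887.00 × 2915.25; scale factor 1.0528.
So the photograph's height is 1352.38 × 1.0528 ≈ 1423.81.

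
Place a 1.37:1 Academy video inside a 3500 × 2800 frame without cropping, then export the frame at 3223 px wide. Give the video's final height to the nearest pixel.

2353 px

Fitted into 3500×2800, the video spans the width; its height is 3500 / 1.370 ≈ 2554.74 px.
The frame scales by 3223/3500 = 0.9209; 2554.74 × 0.9209 ≈ 2352.55 px.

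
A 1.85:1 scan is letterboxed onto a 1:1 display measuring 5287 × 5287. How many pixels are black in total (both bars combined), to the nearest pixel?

12842980 pixels

1.85:1 is wider than 1:1, so it spans the full width.
The scan is 5287 / 1.850 ≈ 2857.8378 px tall.
5287 − 2857.8378 = 2429.1622 px of bars.
That's 2429.1622 × 5287 ≈ 12842980 black pixels.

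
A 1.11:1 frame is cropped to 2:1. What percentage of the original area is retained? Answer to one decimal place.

2:1 is wider than 1.11:1, so the crop keeps the full width and trims the height.
Area ratio = (1.110)/(2.000) = 55.50% retained.

55.5%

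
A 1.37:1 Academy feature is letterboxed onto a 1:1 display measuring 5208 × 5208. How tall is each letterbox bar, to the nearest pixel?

1.37:1 Academy is wider than 1:1, so it spans the full width.
That makes the image 3801.46 px tall (5208 / 1.370).
Black = 5208 − 3801.46 = 1406.54 px, or 703.27 per bar.

703 px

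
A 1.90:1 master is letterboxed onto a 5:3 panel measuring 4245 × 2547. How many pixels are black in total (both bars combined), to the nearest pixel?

Since 1.900 > 1.667, the master is width-limited.
Content height = 4245 / 1.900 ≈ 2234.2105 px.
Black = 2547 − 2234.2105 = 312.7895 px.
That's 312.7895 × 4245 ≈ 1327791 black pixels.

1327791 pixels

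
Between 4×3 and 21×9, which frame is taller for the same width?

4×3

4×3 = 1.333 and 21×9 = 2.333; 2.333 > 1.333. The smaller width-to-height ratio is the taller frame.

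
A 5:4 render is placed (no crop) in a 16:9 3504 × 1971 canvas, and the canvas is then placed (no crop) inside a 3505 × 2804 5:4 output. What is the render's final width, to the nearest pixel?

Inside the 3504×1971 canvas the render is height-limited at 2463.75 × 1971.00.
The 16:9 canvas is width-limited in 3505×2804, giving 3505.00 × 1971.56; scale factor 1.0003.
The render scales with it: width 2463.75 × 1.0003 ≈ 2464.45.

2464 px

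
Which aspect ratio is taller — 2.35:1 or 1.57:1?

2.35 and 1.57; 2.35 > 1.57. The smaller width-to-height ratio is the taller frame.

1.57:1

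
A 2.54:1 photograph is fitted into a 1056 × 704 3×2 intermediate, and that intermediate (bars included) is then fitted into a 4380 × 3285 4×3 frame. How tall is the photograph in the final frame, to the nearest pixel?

Inside the 1056×704 canvas the photograph is width-limited at 1056.00 × 415.75.
The 3×2 canvas is width-limited in 4380×3285, giving 4380.00 × 2920.00; scale factor 4.1477.
So the photograph's height is 415.75 × 4.1477 ≈ 1724.41.

1724 px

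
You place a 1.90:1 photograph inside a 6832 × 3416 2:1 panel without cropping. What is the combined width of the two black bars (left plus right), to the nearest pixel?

342 px

1.90:1 (1.900) < 2:1 (2.000), so the photograph fills the height.
Content width = 3416 × 1.900 ≈ 6490.40 px.
Black = 6832 − 6490.40 = 341.60 px.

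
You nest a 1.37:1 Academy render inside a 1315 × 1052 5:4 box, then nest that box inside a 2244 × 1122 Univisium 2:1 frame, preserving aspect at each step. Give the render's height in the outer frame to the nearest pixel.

First fit — 1.37:1 Academy into 1315×1052 spans the width: 1315.00 × 959.85.
Second fit — the 5:4 canvas into 2244×1122 spans the height: 1402.50 × 1122.00 (×1.0665 from 1315×1052).
Applying the same ×1.0665: 959.85 → 1023.72.

1024 px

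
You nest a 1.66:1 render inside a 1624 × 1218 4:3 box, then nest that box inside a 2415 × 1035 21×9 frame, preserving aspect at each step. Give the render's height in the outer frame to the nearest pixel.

831 px

1.66:1 in 1624×1218: fills the width, so the render is 1624.00 × 978.31.
Second fit — the 4:3 canvas into 2415×1035 spans the height: 1380.00 × 1035.00 (×0.8498 from 1624×1218).
The render scales with it: height 978.31 × 0.8498 ≈ 831.33.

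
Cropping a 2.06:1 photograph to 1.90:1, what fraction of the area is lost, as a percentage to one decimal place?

The height stays; only width is cut (since 1.90:1 is narrower than 2.06:1).
(1.900)/(2.060) ≈ 0.922 of the area survives, leaving 7.77% discarded.

7.8%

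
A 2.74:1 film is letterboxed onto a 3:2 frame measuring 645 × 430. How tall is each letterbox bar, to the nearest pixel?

Since 2.740 > 1.500, the film is width-limited.
The film is 645 / 2.740 ≈ 235.40 px tall.
430 − 235.40 = 194.60 px of bars (97.30 each).

97 px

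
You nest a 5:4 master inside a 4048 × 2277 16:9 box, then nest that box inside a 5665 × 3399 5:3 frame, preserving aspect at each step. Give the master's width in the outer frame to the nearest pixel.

5:4 in 4048×2277: fills the height, so the master is 2846.25 × 2277.00.
The 16:9 canvas is width-limited in 5665×3399, giving 5665.00 × 3186.56; scale factor 1.3995.
The master scales with it: width 2846.25 × 1.3995 ≈ 3983.20.

3983 px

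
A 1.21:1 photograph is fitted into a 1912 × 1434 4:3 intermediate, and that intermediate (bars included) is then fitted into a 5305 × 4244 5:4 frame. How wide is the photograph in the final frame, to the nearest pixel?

4814 px

First fit — 1.21:1 into 1912×1434 spans the height: 1735.14 × 1434.00.
Second fit — the 4:3 canvas into 5305×4244 spans the width: 5305.00 × 3978.75 (×2.7746 from 1912×1434).
So the photograph's width is 1735.14 × 2.7746 ≈ 4814.29.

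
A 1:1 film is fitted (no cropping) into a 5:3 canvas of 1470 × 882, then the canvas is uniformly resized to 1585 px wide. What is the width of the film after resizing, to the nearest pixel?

951 px

At 1470×882 the film is height-limited, so width = 882 × 1/1 ≈ 882.00 px.
The frame scales by 1585/1470 = 1.0782; 882.00 × 1.0782 ≈ 951.00 px.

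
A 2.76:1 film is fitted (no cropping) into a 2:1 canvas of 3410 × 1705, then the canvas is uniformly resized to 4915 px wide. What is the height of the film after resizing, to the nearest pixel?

Fitted into 3410×1705, the film spans the width; its height is 3410 / 2.760 ≈ 1235.51 px.
Resizing to 4915 px wide multiplies everything by 1.4413: 1235.51 → 1780.80 px.

1781 px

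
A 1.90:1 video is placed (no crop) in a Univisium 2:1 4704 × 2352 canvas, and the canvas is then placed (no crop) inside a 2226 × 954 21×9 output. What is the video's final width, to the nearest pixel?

Inside the 4704×2352 canvas the video is height-limited at 4468.80 × 2352.00.
Univisium 2:1 in 2226×954: fills the height, so the intermediate becomes 1908.00 × 954.00 — a scale of ×0.4056.
So the video's width is 4468.80 × 0.4056 ≈ 1812.60.

1813 px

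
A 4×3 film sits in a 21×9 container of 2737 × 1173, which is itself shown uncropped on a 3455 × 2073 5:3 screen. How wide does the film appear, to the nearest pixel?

1974 px

Inside the 2737×1173 canvas the film is height-limited at 1564.00 × 1173.00.
The 21×9 canvas is width-limited in 3455×2073, giving 3455.00 × 1480.71; scale factor 1.2623.
So the film's width is 1564.00 × 1.2623 ≈ 1974.29.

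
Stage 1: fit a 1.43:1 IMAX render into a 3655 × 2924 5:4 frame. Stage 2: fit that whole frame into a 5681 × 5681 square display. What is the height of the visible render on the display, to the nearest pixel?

1.43:1 IMAX in 3655×2924: fills the width, so the render is 3655.00 × 2555.94.
5:4 in 5681×5681: fills the width, so the intermediate becomes 5681.00 × 4544.80 — a scale of ×1.5543.
So the render's height is 2555.94 × 1.5543 ≈ 3972.73.

3973 px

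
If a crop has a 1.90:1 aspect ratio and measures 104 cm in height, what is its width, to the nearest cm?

104 × 1.900 = 197.60.

198 cm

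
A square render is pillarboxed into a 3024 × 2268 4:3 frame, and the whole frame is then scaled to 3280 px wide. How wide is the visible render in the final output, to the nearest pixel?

At 3024×2268 the render is height-limited, so width = 2268 × 1/1 ≈ 2268.00 px.
Scaling 3024 → 3280 is ×1.0847, so the width becomes 2268.00 × 1.0847 ≈ 2460.00 px.

2460 px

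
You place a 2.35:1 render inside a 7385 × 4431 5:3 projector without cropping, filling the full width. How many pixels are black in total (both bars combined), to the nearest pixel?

Content height = 7385 / 2.350 ≈ 3142.5532 px.
Leftover height: 4431 − 3142.5532 = 1288.4468 px.
Across the 7385-px span: 1288.4468 × 7385 ≈ 9515180 px.

9515180 pixels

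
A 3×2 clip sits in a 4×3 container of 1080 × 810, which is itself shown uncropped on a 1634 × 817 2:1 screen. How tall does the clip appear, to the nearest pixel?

726 px

Inside the 1080×810 canvas the clip is width-limited at 1080.00 × 720.00.
Second fit — the 4×3 canvas into 1634×817 spans the height: 1089.33 × 817.00 (×1.0086 from 1080×810).
Applying the same ×1.0086: 720.00 → 726.22.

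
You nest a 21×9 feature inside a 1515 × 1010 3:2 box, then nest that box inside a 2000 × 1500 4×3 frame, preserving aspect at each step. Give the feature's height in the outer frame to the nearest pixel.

21×9 in 1515×1010: fills the width, so the feature is 1515.00 × 649.29.
The 3:2 canvas is width-limited in 2000×1500, giving 2000.00 × 1333.33; scale factor 1.3201.
The feature scales with it: height 649.29 × 1.3201 ≈ 857.14.

857 px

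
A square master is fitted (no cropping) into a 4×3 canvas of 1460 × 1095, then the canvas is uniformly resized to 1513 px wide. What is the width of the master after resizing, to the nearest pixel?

1135 px

Fitted into 1460×1095, the master spans the height; its width is 1095 × 1/1 ≈ 1095.00 px.
The frame scales by 1513/1460 = 1.0363; 1095.00 × 1.0363 ≈ 1134.75 px.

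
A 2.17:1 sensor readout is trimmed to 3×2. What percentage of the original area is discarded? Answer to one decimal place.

30.9%

3×2 is narrower than 2.17:1, so the crop keeps the full height and trims the width.
Fraction kept = (1.500)/(2.170) ≈ 69.12%, so 30.88% is lost.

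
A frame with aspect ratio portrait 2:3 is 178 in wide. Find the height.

At portrait 2:3, 178 / 2 × 3 ≈ 267.

267 in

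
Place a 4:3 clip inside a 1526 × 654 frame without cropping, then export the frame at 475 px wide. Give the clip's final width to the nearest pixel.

At 1526×654 the clip is height-limited, so width = 654 × 4/3 ≈ 872.00 px.
Scaling 1526 → 475 is ×0.3113, so the width becomes 872.00 × 0.3113 ≈ 271.43 px.

271 px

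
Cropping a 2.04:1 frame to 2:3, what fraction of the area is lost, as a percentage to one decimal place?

2:3 is narrower than 2.04:1, so the crop keeps the full height and trims the width.
(0.667)/(2.040) ≈ 0.327 of the area survives, leaving 67.32% discarded.

67.3%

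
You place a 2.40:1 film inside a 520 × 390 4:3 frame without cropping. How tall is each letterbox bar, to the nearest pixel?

Since 2.400 > 1.333, the film is width-limited.
The film is 520 / 2.400 ≈ 216.67 px tall.
390 − 216.67 = 173.33 px of bars (86.67 each).

87 px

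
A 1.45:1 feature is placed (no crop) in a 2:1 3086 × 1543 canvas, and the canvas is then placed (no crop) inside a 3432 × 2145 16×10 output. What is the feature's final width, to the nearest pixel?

1.45:1 in 3086×1543: fills the height, so the feature is 2237.35 × 1543.00.
2:1 in 3432×2145: fills the width, so the intermediate becomes 3432.00 × 1716.00 — a scale of ×1.1121.
Applying the same ×1.1121: 2237.35 → 2488.20.

2488 px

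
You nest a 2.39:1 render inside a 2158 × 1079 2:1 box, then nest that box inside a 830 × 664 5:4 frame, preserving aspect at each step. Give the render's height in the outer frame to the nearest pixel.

2.39:1 in 2158×1079: fills the width, so the render is 2158.00 × 902.93.
The 2:1 canvas is width-limited in 830×664, giving 830.00 × 415.00; scale factor 0.3846.
The render scales with it: height 902.93 × 0.3846 ≈ 347.28.

347 px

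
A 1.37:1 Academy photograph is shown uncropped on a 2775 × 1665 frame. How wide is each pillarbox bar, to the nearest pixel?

1.37:1 Academy is narrower than 5:3, so it spans the full height.
That makes the image 2281.05 px wide (1665 × 1.370).
Leftover width: 2775 − 2281.05 = 493.95 px → 246.97 each side.

247 px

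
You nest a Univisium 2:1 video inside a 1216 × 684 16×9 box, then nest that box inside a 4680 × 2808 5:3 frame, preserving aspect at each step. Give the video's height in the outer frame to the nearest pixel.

Univisium 2:1 in 1216×684: fills the width, so the video is 1216.00 × 608.00.
Second fit — the 16×9 canvas into 4680×2808 spans the width: 4680.00 × 2632.50 (×3.8487 from 1216×684).
So the video's height is 608.00 × 3.8487 ≈ 2340.00.

2340 px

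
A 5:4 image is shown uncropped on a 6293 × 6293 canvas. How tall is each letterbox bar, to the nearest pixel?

Since 1.250 > 1.000, the image is width-limited.
Content height = 6293 × 4/5 ≈ 5034.40 px.
Leftover height: 6293 − 5034.40 = 1258.60 px → 629.30 each side.

629 px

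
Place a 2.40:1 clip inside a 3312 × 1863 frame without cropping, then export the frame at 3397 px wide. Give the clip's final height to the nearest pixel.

At 3312×1863 the clip is width-limited, so height = 3312 / 2.400 ≈ 1380.00 px.
Resizing to 3397 px wide multiplies everything by 1.0257: 1380.00 → 1415.42 px.

1415 px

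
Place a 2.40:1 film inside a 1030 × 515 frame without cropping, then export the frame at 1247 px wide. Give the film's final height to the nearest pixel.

520 px

Fitted into 1030×515, the film spans the width; its height is 1030 / 2.400 ≈ 429.17 px.
Scaling 1030 → 1247 is ×1.2107, so the height becomes 429.17 × 1.2107 ≈ 519.58 px.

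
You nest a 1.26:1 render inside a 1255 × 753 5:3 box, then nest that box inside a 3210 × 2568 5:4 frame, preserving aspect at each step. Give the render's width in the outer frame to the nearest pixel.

1.26:1 in 1255×753: fills the height, so the render is 948.78 × 753.00.
The 5:3 canvas is width-limited in 3210×2568, giving 3210.00 × 1926.00; scale factor 2.5578.
So the render's width is 948.78 × 2.5578 ≈ 2426.76.

2427 px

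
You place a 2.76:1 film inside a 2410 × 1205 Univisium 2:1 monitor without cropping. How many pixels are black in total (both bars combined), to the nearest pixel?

799666 pixels

2.76:1 is wider than Univisium 2:1, so it spans the full width.
That makes the image 873.1884 px tall (2410 / 2.760).
1205 − 873.1884 = 331.8116 px of bars.
Bar area = 331.8116 × 2410 ≈ 799666 px.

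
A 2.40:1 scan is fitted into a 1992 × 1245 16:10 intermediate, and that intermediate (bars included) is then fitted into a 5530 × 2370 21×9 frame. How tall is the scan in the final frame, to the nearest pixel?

1580 px

2.40:1 in 1992×1245: fills the width, so the scan is 1992.00 × 830.00.
Second fit — the 16:10 canvas into 5530×2370 spans the height: 3792.00 × 2370.00 (×1.9036 from 1992×1245).
The scan scales with it: height 830.00 × 1.9036 ≈ 1580.00.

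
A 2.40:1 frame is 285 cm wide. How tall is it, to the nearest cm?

119 cm

Height = 285 / 2.400 = 118.75.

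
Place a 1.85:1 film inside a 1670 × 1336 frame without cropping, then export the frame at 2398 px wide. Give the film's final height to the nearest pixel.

1296 px

At 1670×1336 the film is width-limited, so height = 1670 / 1.850 ≈ 902.70 px.
The frame scales by 2398/1670 = 1.4359; 902.70 × 1.4359 ≈ 1296.22 px.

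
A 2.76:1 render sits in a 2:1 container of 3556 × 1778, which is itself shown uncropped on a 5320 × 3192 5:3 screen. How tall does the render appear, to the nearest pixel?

Inside the 3556×1778 canvas the render is width-limited at 3556.00 × 1288.41.
The 2:1 canvas is width-limited in 5320×3192, giving 5320.00 × 2660.00; scale factor 1.4961.
The render scales with it: height 1288.41 × 1.4961 ≈ 1927.54.

1928 px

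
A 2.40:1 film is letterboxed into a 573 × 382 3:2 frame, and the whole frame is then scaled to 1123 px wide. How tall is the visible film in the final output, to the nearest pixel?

468 px

Fitted into 573×382, the film spans the width; its height is 573 / 2.400 ≈ 238.75 px.
Resizing to 1123 px wide multiplies everything by 1.9599: 238.75 → 467.92 px.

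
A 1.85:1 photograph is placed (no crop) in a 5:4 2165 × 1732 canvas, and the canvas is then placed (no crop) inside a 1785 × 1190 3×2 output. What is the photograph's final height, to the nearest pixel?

1.85:1 in 2165×1732: fills the width, so the photograph is 2165.00 × 1170.27.
5:4 in 1785×1190: fills the height, so the intermediate becomes 1487.50 × 1190.00 — a scale of ×0.6871.
So the photograph's height is 1170.27 × 0.6871 ≈ 804.05.

804 px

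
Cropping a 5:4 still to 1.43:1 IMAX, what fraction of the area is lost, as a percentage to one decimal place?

12.6%

The width stays; only height is cut (since 1.43:1 IMAX is wider than 5:4).
Area ratio = (1.250)/(1.430) = 87.41%; the remaining 12.59% is cropped out.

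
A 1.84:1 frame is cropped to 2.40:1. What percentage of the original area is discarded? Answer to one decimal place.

23.3%

2.40:1 is wider than 1.84:1, so the crop keeps the full width and trims the height.
Area ratio = (1.840)/(2.400) = 76.67%; the remaining 23.33% is cropped out.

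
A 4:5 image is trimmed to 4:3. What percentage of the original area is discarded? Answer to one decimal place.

The width stays; only height is cut (since 4:3 is wider than 4:5).
Area ratio = (0.800)/(1.333) = 60.00%; the remaining 40.00% is cropped out.

40.0%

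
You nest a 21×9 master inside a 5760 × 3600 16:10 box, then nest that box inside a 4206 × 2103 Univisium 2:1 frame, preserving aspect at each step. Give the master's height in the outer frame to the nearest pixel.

1442 px

First fit — 21×9 into 5760×3600 spans the width: 5760.00 × 2468.57.
The 16:10 canvas is height-limited in 4206×2103, giving 3364.80 × 2103.00; scale factor 0.5842.
So the master's height is 2468.57 × 0.5842 ≈ 1442.06.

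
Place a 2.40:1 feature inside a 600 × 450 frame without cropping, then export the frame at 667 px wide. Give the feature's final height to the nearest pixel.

278 px

In the 600×450 frame the feature fills the width: height = 600 / 2.400 ≈ 250.00 px.
Scaling 600 → 667 is ×1.1117, so the height becomes 250.00 × 1.1117 ≈ 277.92 px.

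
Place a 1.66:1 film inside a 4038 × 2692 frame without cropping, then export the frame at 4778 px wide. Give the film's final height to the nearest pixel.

In the 4038×2692 frame the film fills the width: height = 4038 / 1.660 ≈ 2432.53 px.
The frame scales by 4778/4038 = 1.1833; 2432.53 × 1.1833 ≈ 2878.31 px.

2878 px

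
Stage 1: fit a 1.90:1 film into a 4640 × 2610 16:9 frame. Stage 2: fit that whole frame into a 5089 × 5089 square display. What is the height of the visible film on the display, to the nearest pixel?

1.90:1 in 4640×2610: fills the width, so the film is 4640.00 × 2442.11.
16:9 in 5089×5089: fills the width, so the intermediate becomes 5089.00 × 2862.56 — a scale of ×1.0968.
So the film's height is 2442.11 × 1.0968 ≈ 2678.42.

2678 px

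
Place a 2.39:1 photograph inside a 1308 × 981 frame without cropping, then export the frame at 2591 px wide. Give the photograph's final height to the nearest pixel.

1084 px

At 1308×981 the photograph is width-limited, so height = 1308 / 2.390 ≈ 547.28 px.
Resizing to 2591 px wide multiplies everything by 1.9809: 547.28 → 1084.10 px.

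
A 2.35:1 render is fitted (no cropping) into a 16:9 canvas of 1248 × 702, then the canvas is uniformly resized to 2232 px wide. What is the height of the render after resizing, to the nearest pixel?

In the 1248×702 frame the render fills the width: height = 1248 / 2.350 ≈ 531.06 px.
Scaling 1248 → 2232 is ×1.7885, so the height becomes 531.06 × 1.7885 ≈ 949.79 px.

950 px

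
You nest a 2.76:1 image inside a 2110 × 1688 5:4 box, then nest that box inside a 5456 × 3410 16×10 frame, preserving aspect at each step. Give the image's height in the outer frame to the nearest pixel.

1544 px

First fit — 2.76:1 into 2110×1688 spans the width: 2110.00 × 764.49.
The 5:4 canvas is height-limited in 5456×3410, giving 4262.50 × 3410.00; scale factor 2.0201.
Applying the same ×2.0201: 764.49 → 1544.38.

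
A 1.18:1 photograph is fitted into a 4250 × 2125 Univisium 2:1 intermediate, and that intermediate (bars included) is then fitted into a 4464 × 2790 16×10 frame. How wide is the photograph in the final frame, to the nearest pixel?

First fit — 1.18:1 into 4250×2125 spans the height: 2507.50 × 2125.00.
Second fit — the Univisium 2:1 canvas into 4464×2790 spans the width: 4464.00 × 2232.00 (×1.0504 from 4250×2125).
So the photograph's width is 2507.50 × 1.0504 ≈ 2633.76.

2634 px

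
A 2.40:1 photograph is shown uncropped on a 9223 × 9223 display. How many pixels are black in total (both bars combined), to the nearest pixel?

Since 2.400 > 1.000, the photograph is width-limited.
Content height = 9223 / 2.400 ≈ 3842.9167 px.
9223 − 3842.9167 = 5380.0833 px of bars.
Across the 9223-px span: 5380.0833 × 9223 ≈ 49620509 px.

49620509 pixels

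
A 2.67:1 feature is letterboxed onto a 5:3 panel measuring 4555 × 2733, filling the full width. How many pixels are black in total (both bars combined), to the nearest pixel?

The feature is 4555 / 2.670 ≈ 1705.9925 px tall.
2733 − 1705.9925 = 1027.0075 px of bars.
That's 1027.0075 × 4555 ≈ 4678019 black pixels.

4678019 pixels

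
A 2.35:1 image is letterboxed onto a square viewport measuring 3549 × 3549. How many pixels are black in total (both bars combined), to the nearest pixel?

7235656 pixels

2.35:1 is wider than square, so it spans the full width.
The image is 3549 / 2.350 ≈ 1510.2128 px tall.
Black = 3549 − 1510.2128 = 2038.7872 px.
Bar area = 2038.7872 × 3549 ≈ 7235656 px.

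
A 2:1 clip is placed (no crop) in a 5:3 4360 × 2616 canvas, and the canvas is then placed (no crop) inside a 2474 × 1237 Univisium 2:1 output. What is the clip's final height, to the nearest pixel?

1031 px

Inside the 4360×2616 canvas the clip is width-limited at 4360.00 × 2180.00.
Second fit — the 5:3 canvas into 2474×1237 spans the height: 2061.67 × 1237.00 (×0.4729 from 4360×2616).
Applying the same ×0.4729: 2180.00 → 1030.83.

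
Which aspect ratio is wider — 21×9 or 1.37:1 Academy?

21×9 = 2.333 and 1.37; 2.333 > 1.37.

21×9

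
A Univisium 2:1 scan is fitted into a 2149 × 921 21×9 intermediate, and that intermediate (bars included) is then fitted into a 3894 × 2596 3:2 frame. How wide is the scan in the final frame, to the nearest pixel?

3338 px

First fit — Univisium 2:1 into 2149×921 spans the height: 1842.00 × 921.00.
The 21×9 canvas is width-limited in 3894×2596, giving 3894.00 × 1668.86; scale factor 1.8120.
So the scan's width is 1842.00 × 1.8120 ≈ 3337.71.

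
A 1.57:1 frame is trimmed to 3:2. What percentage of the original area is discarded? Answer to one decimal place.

4.5%

Going from 1.57:1 to 3:2 means cutting width while keeping height.
Fraction kept = (1.500)/(1.570) ≈ 95.54%, so 4.46% is lost.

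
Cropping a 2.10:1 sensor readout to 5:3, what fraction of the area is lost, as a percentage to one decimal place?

20.6%

5:3 is narrower than 2.10:1, so the crop keeps the full height and trims the width.
(1.667)/(2.100) ≈ 0.794 of the area survives, leaving 20.63% discarded.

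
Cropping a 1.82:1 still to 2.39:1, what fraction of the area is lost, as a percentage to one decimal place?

Going from 1.82:1 to 2.39:1 means cutting height while keeping width.
Fraction kept = (1.820)/(2.390) ≈ 76.15%, so 23.85% is lost.

23.8%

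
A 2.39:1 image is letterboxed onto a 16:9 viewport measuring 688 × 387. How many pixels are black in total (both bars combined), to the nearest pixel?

68204 pixels

2.39:1 is wider than 16:9, so it spans the full width.
Content height = 688 / 2.390 ≈ 287.8661 px.
Black = 387 − 287.8661 = 99.1339 px.
Across the 688-px span: 99.1339 × 688 ≈ 68204 px.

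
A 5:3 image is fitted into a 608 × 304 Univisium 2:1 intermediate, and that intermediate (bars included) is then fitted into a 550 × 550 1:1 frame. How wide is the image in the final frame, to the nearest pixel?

Inside the 608×304 canvas the image is height-limited at 506.67 × 304.00.
The Univisium 2:1 canvas is width-limited in 550×550, giving 550.00 × 275.00; scale factor 0.9046.
Applying the same ×0.9046: 506.67 → 458.33.

458 px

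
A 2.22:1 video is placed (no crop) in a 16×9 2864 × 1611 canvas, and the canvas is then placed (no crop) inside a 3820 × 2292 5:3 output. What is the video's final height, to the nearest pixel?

1721 px

First fit — 2.22:1 into 2864×1611 spans the width: 2864.00 × 1290.09.
The 16×9 canvas is width-limited in 3820×2292, giving 3820.00 × 2148.75; scale factor 1.3338.
The video scales with it: height 1290.09 × 1.3338 ≈ 1720.72.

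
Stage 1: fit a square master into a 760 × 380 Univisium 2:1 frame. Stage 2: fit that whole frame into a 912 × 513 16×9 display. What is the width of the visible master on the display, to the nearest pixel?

456 px

Inside the 760×380 canvas the master is height-limited at 380.00 × 380.00.
Univisium 2:1 in 912×513: fills the width, so the intermediate becomes 912.00 × 456.00 — a scale of ×1.2000.
So the master's width is 380.00 × 1.2000 ≈ 456.00.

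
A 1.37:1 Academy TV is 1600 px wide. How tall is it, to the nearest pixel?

1168 px

1600 / 1.370 = 1167.88.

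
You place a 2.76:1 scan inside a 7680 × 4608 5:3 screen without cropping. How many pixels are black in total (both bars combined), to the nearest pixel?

Since 2.760 > 1.667, the scan is width-limited.
That makes the image 2782.6087 px tall (7680 / 2.760).
Leftover height: 4608 − 2782.6087 = 1825.3913 px.
Across the 7680-px span: 1825.3913 × 7680 ≈ 14019005 px.

14019005 pixels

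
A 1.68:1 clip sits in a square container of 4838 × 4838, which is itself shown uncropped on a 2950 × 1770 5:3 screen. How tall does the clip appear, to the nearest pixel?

First fit — 1.68:1 into 4838×4838 spans the width: 4838.00 × 2879.76.
square in 2950×1770: fills the height, so the intermediate becomes 1770.00 × 1770.00 — a scale of ×0.3659.
The clip scales with it: height 2879.76 × 0.3659 ≈ 1053.57.

1054 px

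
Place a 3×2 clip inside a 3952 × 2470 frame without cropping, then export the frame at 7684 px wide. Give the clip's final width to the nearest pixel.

7204 px

In the 3952×2470 frame the clip fills the height: width = 2470 × 3/2 ≈ 3705.00 px.
The frame scales by 7684/3952 = 1.9443; 3705.00 × 1.9443 ≈ 7203.75 px.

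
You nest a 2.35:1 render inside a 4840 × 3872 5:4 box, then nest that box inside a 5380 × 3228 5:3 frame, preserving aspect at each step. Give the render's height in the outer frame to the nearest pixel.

1717 px

2.35:1 in 4840×3872: fills the width, so the render is 4840.00 × 2059.57.
5:4 in 5380×3228: fills the height, so the intermediate becomes 4035.00 × 3228.00 — a scale of ×0.8337.
So the render's height is 2059.57 × 0.8337 ≈ 1717.02.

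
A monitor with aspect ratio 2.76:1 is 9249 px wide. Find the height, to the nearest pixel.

Height = 9249 / 2.760 = 3351.09.

3351 px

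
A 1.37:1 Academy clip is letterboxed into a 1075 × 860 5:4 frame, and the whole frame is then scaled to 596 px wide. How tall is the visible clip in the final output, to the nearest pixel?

435 px

In the 1075×860 frame the clip fills the width: height = 1075 / 1.370 ≈ 784.67 px.
The frame scales by 596/1075 = 0.5544; 784.67 × 0.5544 ≈ 435.04 px.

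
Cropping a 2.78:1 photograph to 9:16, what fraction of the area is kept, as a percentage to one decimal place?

The height stays; only width is cut (since 9:16 is narrower than 2.78:1).
(0.562)/(2.780) ≈ 0.202 of the area survives.

20.2%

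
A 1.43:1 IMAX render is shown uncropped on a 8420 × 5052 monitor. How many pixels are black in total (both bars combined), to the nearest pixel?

Since 1.430 < 1.667, the render is height-limited.
That makes the image 7224.3600 px wide (5052 × 1.430).
8420 − 7224.3600 = 1195.6400 px of bars.
Across the 5052-px span: 1195.6400 × 5052 ≈ 6040373 px.

6040373 pixels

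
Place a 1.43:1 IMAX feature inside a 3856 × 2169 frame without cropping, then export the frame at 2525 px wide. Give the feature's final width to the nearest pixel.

At 3856×2169 the feature is height-limited, so width = 2169 × 1.430 ≈ 3101.67 px.
Scaling 3856 → 2525 is ×0.6548, so the width becomes 3101.67 × 0.6548 ≈ 2031.05 px.

2031 px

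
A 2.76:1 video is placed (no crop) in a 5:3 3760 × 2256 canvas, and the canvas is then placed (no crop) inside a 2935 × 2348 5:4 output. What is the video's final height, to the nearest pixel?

1063 px

2.76:1 in 3760×2256: fills the width, so the video is 3760.00 × 1362.32.
The 5:3 canvas is width-limited in 2935×2348, giving 2935.00 × 1761.00; scale factor 0.7806.
So the video's height is 1362.32 × 0.7806 ≈ 1063.41.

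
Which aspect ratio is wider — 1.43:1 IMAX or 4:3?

1.43 and 4:3 = 1.333; 1.43 > 1.333.

1.43:1 IMAX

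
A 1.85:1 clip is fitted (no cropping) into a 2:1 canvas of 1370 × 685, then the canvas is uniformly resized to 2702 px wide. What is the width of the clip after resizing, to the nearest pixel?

2499 px

Fitted into 1370×685, the clip spans the height; its width is 685 × 1.850 ≈ 1267.25 px.
Resizing to 2702 px wide multiplies everything by 1.9723: 1267.25 → 2499.35 px.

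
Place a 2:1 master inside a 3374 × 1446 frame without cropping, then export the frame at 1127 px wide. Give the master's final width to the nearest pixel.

Fitted into 3374×1446, the master spans the height; its width is 1446 × 2/1 ≈ 2892.00 px.
The frame scales by 1127/3374 = 0.3340; 2892.00 × 0.3340 ≈ 966.00 px.

966 px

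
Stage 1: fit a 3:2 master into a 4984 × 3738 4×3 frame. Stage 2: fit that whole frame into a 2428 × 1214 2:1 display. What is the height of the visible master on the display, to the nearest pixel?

1079 px

First fit — 3:2 into 4984×3738 spans the width: 4984.00 × 3322.67.
The 4×3 canvas is height-limited in 2428×1214, giving 1618.67 × 1214.00; scale factor 0.3248.
The master scales with it: height 3322.67 × 0.3248 ≈ 1079.11.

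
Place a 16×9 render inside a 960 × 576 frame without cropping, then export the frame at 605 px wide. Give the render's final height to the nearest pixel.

In the 960×576 frame the render fills the width: height = 960 × 9/16 ≈ 540.00 px.
The frame scales by 605/960 = 0.6302; 540.00 × 0.6302 ≈ 340.31 px.

340 px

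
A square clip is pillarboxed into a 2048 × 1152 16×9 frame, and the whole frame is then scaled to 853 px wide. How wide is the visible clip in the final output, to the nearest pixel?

480 px

Fitted into 2048×1152, the clip spans the height; its width is 1152 × 1/1 ≈ 1152.00 px.
Resizing to 853 px wide multiplies everything by 0.4165: 1152.00 → 479.81 px.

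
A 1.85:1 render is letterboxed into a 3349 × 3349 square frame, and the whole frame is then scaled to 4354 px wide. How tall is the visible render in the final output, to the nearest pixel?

2354 px

In the 3349×3349 frame the render fills the width: height = 3349 / 1.850 ≈ 1810.27 px.
The frame scales by 4354/3349 = 1.3001; 1810.27 × 1.3001 ≈ 2353.51 px.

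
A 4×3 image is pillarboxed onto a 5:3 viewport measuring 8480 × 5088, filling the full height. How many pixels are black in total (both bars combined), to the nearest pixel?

8629248 pixels

The image is 5088 × 4/3 ≈ 6784.0000 px wide.
Leftover width: 8480 − 6784.0000 = 1696.0000 px.
Bar area = 1696.0000 × 5088 ≈ 8629248 px.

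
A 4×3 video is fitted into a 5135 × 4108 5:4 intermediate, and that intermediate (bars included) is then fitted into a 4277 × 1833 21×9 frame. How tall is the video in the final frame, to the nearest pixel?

4×3 in 5135×4108: fills the width, so the video is 5135.00 × 3851.25.
The 5:4 canvas is height-limited in 4277×1833, giving 2291.25 × 1833.00; scale factor 0.4462.
The video scales with it: height 3851.25 × 0.4462 ≈ 1718.44.

1718 px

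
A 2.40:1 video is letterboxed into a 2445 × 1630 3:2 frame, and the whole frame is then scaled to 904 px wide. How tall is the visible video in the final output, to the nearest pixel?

In the 2445×1630 frame the video fills the width: height = 2445 / 2.400 ≈ 1018.75 px.
Resizing to 904 px wide multiplies everything by 0.3697: 1018.75 → 376.67 px.

377 px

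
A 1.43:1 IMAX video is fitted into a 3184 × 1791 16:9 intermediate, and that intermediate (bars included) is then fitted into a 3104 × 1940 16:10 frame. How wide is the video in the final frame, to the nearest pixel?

2497 px

1.43:1 IMAX in 3184×1791: fills the height, so the video is 2561.13 × 1791.00.
The 16:9 canvas is width-limited in 3104×1940, giving 3104.00 × 1746.00; scale factor 0.9749.
The video scales with it: width 2561.13 × 0.9749 ≈ 2496.78.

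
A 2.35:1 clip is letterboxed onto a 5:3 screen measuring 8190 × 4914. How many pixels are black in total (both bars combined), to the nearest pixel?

11702639 pixels

Since 2.350 > 1.667, the clip is width-limited.
That makes the image 3485.1064 px tall (8190 / 2.350).
Leftover height: 4914 − 3485.1064 = 1428.8936 px.
Bar area = 1428.8936 × 8190 ≈ 11702639 px.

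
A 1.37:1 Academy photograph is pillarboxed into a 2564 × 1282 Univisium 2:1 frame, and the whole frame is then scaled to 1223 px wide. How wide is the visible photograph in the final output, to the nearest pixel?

Fitted into 2564×1282, the photograph spans the height; its width is 1282 × 1.370 ≈ 1756.34 px.
Resizing to 1223 px wide multiplies everything by 0.4770: 1756.34 → 837.75 px.

838 px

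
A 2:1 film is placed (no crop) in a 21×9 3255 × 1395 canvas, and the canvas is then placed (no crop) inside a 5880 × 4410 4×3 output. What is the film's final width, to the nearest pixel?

5040 px

2:1 in 3255×1395: fills the height, so the film is 2790.00 × 1395.00.
The 21×9 canvas is width-limited in 5880×4410, giving 5880.00 × 2520.00; scale factor 1.8065.
So the film's width is 2790.00 × 1.8065 ≈ 5040.00.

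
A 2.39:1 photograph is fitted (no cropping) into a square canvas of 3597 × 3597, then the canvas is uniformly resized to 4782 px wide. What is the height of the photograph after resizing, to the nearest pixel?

In the 3597×3597 frame the photograph fills the width: height = 3597 / 2.390 ≈ 1505.02 px.
Resizing to 4782 px wide multiplies everything by 1.3294: 1505.02 → 2000.84 px.

2001 px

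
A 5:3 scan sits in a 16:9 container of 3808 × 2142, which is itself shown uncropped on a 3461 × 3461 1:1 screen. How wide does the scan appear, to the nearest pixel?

3245 px

5:3 in 3808×2142: fills the height, so the scan is 3570.00 × 2142.00.
Second fit — the 16:9 canvas into 3461×3461 spans the width: 3461.00 × 1946.81 (×0.9089 from 3808×2142).
The scan scales with it: width 3570.00 × 0.9089 ≈ 3244.69.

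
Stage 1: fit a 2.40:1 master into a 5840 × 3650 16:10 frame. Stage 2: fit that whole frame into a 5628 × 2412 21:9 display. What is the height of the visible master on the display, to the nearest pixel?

Inside the 5840×3650 canvas the master is width-limited at 5840.00 × 2433.33.
16:10 in 5628×2412: fills the height, so the intermediate becomes 3859.20 × 2412.00 — a scale of ×0.6608.
Applying the same ×0.6608: 2433.33 → 1608.00.

1608 px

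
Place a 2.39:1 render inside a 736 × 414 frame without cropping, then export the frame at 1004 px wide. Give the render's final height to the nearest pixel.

In the 736×414 frame the render fills the width: height = 736 / 2.390 ≈ 307.95 px.
The frame scales by 1004/736 = 1.3641; 307.95 × 1.3641 ≈ 420.08 px.

420 px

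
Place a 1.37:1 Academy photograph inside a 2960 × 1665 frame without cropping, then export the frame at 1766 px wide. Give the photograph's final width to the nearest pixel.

1361 px

Fitted into 2960×1665, the photograph spans the height; its width is 1665 × 1.370 ≈ 2281.05 px.
Resizing to 1766 px wide multiplies everything by 0.5966: 2281.05 → 1360.92 px.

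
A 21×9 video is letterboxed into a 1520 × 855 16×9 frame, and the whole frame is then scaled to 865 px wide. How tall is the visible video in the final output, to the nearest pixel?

In the 1520×855 frame the video fills the width: height = 1520 × 9/21 ≈ 651.43 px.
Scaling 1520 → 865 is ×0.5691, so the height becomes 651.43 × 0.5691 ≈ 370.71 px.

371 px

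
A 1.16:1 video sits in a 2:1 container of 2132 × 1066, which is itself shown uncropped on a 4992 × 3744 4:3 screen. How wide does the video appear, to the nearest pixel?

2895 px

1.16:1 in 2132×1066: fills the height, so the video is 1236.56 × 1066.00.
Second fit — the 2:1 canvas into 4992×3744 spans the width: 4992.00 × 2496.00 (×2.3415 from 2132×1066).
Applying the same ×2.3415: 1236.56 → 2895.36.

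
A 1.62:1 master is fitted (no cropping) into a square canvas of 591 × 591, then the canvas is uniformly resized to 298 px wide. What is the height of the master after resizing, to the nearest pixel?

184 px

Fitted into 591×591, the master spans the width; its height is 591 / 1.620 ≈ 364.81 px.
The frame scales by 298/591 = 0.5042; 364.81 × 0.5042 ≈ 183.95 px.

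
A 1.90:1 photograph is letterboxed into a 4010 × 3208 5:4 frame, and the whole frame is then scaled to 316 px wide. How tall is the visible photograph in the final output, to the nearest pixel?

166 px

Fitted into 4010×3208, the photograph spans the width; its height is 4010 / 1.900 ≈ 2110.53 px.
Scaling 4010 → 316 is ×0.0788, so the height becomes 2110.53 × 0.0788 ≈ 166.32 px.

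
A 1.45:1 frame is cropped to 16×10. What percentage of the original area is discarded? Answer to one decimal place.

9.4%

16×10 is wider than 1.45:1, so the crop keeps the full width and trims the height.
(1.450)/(1.600) ≈ 0.906 of the area survives, leaving 9.38% discarded.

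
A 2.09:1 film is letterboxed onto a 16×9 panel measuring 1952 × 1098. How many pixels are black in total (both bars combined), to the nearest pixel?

320184 pixels

2.09:1 is wider than 16×9, so it spans the full width.
Content height = 1952 / 2.090 ≈ 933.9713 px.
1098 − 933.9713 = 164.0287 px of bars.
Across the 1952-px span: 164.0287 × 1952 ≈ 320184 px.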